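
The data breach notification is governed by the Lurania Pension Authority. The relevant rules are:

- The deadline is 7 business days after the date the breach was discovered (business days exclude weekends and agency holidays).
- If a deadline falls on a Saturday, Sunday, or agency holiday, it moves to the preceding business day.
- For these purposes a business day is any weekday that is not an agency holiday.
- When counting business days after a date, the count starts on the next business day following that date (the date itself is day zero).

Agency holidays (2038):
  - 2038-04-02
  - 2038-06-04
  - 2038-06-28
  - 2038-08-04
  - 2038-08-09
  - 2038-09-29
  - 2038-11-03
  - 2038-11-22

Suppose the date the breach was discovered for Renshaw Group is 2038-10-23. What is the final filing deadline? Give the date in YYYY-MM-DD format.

Counting 7 business days after 2038-10-23 (skipping weekends and listed holidays) reaches 2038-11-02.
2038-11-02 falls on a Tuesday, which is a business day, so no adjustment is needed.
The final due date is 2038-11-02.

2038-11-02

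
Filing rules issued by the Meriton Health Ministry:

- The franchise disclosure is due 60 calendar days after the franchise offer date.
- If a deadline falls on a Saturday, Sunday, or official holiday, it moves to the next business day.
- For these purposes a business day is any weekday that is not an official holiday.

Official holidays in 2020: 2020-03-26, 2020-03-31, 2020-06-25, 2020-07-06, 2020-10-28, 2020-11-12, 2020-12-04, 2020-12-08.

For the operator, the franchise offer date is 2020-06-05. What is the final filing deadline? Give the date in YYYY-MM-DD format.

Trigger date 2020-06-05 + 60 calendar days = 2020-08-04.
2020-08-04 falls on a Tuesday, which is a business day, so no adjustment is needed.
The final due date is 2020-08-04.

2020-08-04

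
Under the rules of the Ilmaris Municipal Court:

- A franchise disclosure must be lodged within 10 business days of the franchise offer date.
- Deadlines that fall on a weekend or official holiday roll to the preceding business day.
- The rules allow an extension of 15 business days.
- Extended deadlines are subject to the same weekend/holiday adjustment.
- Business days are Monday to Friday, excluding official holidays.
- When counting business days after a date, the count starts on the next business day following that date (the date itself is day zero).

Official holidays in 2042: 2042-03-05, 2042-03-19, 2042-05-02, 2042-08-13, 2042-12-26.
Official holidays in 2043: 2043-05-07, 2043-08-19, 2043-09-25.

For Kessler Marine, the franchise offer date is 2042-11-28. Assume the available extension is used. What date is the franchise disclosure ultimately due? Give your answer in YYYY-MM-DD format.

Starting the day after 2042-11-28 and counting 10 business days lands on 2042-12-12.
2042-12-12 falls on a Friday, which is a business day, so no adjustment is needed.
Counting 15 further business days from 2042-12-12 reaches 2043-01-05.
Since 2043-01-05 is a Monday and not a holiday, the date is unchanged.
Final deadline: 2043-01-05.

2043-01-05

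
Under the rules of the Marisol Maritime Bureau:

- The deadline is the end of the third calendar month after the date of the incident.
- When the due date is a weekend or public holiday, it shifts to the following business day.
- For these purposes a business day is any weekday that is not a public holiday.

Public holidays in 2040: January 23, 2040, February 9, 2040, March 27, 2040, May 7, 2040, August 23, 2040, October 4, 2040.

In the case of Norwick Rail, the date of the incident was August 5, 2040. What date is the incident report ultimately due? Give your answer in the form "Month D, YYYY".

November 30, 2040

3 months after August 5, 2040 falls in November 2040; the last day of that month is November 30, 2040.
November 30, 2040 falls on a Friday, which is a business day, so no adjustment is needed.
So the filing is due November 30, 2040.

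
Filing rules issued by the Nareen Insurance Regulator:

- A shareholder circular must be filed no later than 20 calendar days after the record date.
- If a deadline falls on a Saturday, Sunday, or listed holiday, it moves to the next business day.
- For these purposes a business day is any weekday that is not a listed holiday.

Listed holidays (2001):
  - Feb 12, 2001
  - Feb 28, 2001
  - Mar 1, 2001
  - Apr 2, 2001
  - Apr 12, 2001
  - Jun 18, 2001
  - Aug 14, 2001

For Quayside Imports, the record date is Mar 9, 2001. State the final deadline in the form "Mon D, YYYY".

Trigger date Mar 9, 2001 + 20 calendar days = Mar 29, 2001.
Mar 29, 2001 (Thursday) is already a business day.
The final due date is Mar 29, 2001.

Mar 29, 2001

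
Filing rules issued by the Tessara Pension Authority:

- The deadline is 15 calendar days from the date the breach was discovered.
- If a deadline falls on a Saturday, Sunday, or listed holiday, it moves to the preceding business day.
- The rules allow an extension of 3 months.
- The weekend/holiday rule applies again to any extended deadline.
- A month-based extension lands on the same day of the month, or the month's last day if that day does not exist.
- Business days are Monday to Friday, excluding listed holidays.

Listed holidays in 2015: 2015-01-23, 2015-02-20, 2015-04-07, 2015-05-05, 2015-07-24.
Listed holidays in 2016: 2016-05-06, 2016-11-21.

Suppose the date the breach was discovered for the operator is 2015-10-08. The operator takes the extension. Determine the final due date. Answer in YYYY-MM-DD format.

Adding 15 calendar days to 2015-10-08 gives 2015-10-23.
2015-10-23 is a Friday and not a listed holiday, so it stands.
Applying the 3 months extension: 3 months after 2015-10-23 is 2016-01-23.
2016-01-23 is a Saturday, so it moves to the preceding business day, 2016-01-22 (Friday).
The final due date is 2016-01-22.

2016-01-22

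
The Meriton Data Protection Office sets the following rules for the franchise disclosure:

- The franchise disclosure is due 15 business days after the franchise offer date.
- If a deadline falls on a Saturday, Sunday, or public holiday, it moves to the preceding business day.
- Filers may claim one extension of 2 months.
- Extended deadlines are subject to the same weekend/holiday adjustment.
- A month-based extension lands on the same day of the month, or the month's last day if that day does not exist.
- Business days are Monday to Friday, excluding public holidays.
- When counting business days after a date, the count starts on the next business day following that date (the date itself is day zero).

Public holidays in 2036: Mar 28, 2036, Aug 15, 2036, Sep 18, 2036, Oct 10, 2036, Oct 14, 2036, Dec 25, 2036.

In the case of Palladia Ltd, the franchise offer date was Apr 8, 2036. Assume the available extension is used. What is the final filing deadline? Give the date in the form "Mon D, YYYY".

Starting the day after Apr 8, 2036 and counting 15 business days lands on Apr 29, 2036.
Apr 29, 2036 falls on a Tuesday, which is a business day, so no adjustment is needed.
The 2 months extension carries Apr 29, 2036 to Jun 29, 2036.
Jun 29, 2036 falls on a Sunday. Rolling to the preceding business day gives Jun 27, 2036, a Friday.
Final deadline: Jun 27, 2036.

Jun 27, 2036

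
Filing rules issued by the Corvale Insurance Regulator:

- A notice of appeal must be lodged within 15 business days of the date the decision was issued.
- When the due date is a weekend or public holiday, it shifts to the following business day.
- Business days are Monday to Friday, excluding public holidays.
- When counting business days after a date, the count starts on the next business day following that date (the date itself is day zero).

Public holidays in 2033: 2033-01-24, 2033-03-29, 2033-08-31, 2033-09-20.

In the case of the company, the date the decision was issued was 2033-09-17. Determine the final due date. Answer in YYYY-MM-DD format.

15 business days after 2033-09-17, excluding weekends and holidays, is 2033-10-10.
Since 2033-10-10 is a Monday and not a holiday, the date is unchanged.
Deadline: 2033-10-10.

2033-10-10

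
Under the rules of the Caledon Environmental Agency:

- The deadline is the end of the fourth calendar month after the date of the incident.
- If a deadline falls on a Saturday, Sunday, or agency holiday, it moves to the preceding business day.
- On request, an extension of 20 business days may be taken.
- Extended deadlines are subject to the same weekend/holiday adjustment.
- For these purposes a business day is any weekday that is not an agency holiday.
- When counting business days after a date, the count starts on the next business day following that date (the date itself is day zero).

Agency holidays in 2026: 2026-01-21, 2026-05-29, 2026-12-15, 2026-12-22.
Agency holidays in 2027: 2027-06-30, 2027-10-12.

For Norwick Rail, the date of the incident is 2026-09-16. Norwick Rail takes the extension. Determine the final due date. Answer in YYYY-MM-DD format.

2027-02-26

4 months after 2026-09-16 is January 2027; that month ends on 2027-01-31.
Because 2027-01-31 is a Sunday, the deadline becomes 2027-01-29 (Friday).
Counting 20 further business days from 2027-01-29 reaches 2027-02-26.
Since 2027-02-26 is a Friday and not a holiday, the date is unchanged.
The final due date is 2027-02-26.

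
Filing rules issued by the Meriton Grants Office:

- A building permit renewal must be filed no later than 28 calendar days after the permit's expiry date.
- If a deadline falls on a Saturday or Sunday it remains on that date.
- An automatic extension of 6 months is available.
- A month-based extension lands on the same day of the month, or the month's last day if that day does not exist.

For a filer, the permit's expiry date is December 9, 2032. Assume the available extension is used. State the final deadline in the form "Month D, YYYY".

Trigger date December 9, 2032 + 28 calendar days = January 6, 2033.
January 6, 2033 is a Thursday; no weekend or holiday adjustment applies.
Add 6 months to January 6, 2033: July 6, 2033.
July 6, 2033 falls on a Wednesday. The rules make no weekend/holiday allowance, so it remains July 6, 2033.
Deadline: July 6, 2033.

July 6, 2033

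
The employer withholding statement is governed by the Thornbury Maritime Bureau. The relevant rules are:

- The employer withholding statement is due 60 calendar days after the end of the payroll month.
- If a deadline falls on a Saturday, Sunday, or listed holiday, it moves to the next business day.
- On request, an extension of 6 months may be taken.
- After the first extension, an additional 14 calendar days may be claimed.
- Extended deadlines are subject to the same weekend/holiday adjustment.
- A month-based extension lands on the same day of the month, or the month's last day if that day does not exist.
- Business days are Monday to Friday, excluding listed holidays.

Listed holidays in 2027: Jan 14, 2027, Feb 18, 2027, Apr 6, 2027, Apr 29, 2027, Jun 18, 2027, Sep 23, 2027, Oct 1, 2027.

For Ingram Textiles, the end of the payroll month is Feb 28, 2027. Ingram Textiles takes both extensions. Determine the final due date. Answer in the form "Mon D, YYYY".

Nov 15, 2027

Adding 60 calendar days to Feb 28, 2027 gives Apr 29, 2027.
Apr 29, 2027 falls on a listed holiday. Rolling to the next business day gives Apr 30, 2027, a Friday.
The 6 months extension carries Apr 30, 2027 to Oct 30, 2027.
Oct 30, 2027 is a Saturday; the next business day is Nov 1, 2027 (Monday).
Applying the 14-calendar-day extension: Nov 1, 2027 + 14 days = Nov 15, 2027.
Nov 15, 2027 (Monday) is already a business day.
Final deadline: Nov 15, 2027.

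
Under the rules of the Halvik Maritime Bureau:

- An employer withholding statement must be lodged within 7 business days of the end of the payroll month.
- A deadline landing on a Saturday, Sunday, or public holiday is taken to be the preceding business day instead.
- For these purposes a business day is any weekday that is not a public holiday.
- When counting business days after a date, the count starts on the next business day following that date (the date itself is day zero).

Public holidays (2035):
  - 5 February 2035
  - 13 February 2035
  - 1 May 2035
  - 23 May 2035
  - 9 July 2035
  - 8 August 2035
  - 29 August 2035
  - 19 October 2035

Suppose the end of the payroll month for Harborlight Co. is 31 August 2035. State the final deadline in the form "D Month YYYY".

Starting the day after 31 August 2035 and counting 7 business days lands on 11 September 2035.
Since 11 September 2035 is a Tuesday and not a holiday, the date is unchanged.
The final due date is 11 September 2035.

11 September 2035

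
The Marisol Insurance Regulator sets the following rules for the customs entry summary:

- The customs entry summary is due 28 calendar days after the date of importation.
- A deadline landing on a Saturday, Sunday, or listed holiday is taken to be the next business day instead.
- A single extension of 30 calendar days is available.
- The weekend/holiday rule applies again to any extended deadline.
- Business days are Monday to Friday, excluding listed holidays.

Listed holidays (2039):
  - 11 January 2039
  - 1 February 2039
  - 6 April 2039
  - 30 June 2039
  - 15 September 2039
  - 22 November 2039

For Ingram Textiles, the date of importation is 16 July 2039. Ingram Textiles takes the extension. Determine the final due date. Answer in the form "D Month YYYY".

14 September 2039

Adding 28 calendar days to 16 July 2039 gives 13 August 2039.
13 August 2039 is a Saturday; the next business day is 15 August 2039 (Monday).
The 30-calendar-day extension moves the deadline from 15 August 2039 to 14 September 2039.
14 September 2039 falls on a Wednesday, which is a business day, so no adjustment is needed.
Final deadline: 14 September 2039.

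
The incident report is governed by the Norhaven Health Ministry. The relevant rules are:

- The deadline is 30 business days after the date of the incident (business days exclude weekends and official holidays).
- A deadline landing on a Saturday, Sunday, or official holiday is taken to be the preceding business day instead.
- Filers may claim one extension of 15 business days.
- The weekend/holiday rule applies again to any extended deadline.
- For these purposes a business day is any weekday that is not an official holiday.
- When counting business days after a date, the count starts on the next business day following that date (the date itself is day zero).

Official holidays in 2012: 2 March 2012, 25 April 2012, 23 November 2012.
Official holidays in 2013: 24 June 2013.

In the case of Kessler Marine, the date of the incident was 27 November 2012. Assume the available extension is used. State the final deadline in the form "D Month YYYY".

Starting the day after 27 November 2012 and counting 30 business days lands on 8 January 2013.
8 January 2013 is a Tuesday and not a listed holiday, so it stands.
Counting 15 further business days from 8 January 2013 reaches 29 January 2013.
29 January 2013 falls on a Tuesday, which is a business day, so no adjustment is needed.
The final due date is 29 January 2013.

29 January 2013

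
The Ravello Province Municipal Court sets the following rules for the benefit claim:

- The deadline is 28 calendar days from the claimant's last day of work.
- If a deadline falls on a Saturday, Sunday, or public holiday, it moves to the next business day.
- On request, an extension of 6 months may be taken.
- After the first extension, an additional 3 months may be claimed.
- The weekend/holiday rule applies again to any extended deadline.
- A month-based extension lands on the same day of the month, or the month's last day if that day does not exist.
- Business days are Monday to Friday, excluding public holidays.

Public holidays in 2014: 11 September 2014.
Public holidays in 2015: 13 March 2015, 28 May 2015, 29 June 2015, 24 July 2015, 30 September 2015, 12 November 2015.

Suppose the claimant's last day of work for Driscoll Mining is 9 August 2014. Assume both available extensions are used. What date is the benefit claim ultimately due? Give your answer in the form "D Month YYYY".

28 calendar days after 9 August 2014 is 6 September 2014.
6 September 2014 falls on a Saturday. Rolling to the next business day gives 8 September 2014, a Monday.
Add 6 months to 8 September 2014: 8 March 2015.
Because 8 March 2015 is a Sunday, the deadline becomes 9 March 2015 (Monday).
Add 3 months to 9 March 2015: 9 June 2015.
9 June 2015 is a Tuesday and not a listed holiday, so it stands.
Final deadline: 9 June 2015.

9 June 2015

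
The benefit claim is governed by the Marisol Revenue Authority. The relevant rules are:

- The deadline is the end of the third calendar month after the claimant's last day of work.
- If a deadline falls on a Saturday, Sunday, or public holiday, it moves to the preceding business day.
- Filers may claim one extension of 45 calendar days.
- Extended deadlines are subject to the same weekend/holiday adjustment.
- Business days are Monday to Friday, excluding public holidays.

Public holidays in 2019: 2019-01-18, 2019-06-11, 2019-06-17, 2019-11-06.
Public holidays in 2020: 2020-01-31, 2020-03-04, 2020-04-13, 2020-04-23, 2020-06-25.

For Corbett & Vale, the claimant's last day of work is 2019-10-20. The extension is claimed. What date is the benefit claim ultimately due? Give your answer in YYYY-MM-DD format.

3 months after 2019-10-20 is January 2020; that month ends on 2020-01-31.
2020-01-31 is a listed holiday, so it moves to the preceding business day, 2020-01-30 (Thursday).
The 45-calendar-day extension moves the deadline from 2020-01-30 to 2020-03-15.
2020-03-15 is a Sunday, so it moves to the preceding business day, 2020-03-13 (Friday).
Final deadline: 2020-03-13.

2020-03-13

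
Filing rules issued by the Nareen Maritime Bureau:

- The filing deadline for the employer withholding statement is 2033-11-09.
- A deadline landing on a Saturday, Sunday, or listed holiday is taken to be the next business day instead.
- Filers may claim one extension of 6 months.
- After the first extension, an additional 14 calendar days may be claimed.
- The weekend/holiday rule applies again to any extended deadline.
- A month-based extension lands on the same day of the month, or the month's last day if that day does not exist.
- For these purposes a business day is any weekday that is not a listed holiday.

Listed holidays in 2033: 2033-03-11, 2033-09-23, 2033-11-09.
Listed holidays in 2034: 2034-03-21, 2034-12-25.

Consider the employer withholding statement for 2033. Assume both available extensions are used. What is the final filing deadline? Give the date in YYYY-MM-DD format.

2034-05-24

The stated deadline is 2033-11-09.
Because 2033-11-09 is a listed holiday, the deadline becomes 2033-11-10 (Thursday).
Applying the 6 months extension: 6 months after 2033-11-10 is 2034-05-10.
Since 2034-05-10 is a Wednesday and not a holiday, the date is unchanged.
The 14-calendar-day extension moves the deadline from 2034-05-10 to 2034-05-24.
2034-05-24 falls on a Wednesday, which is a business day, so no adjustment is needed.
Deadline: 2034-05-24.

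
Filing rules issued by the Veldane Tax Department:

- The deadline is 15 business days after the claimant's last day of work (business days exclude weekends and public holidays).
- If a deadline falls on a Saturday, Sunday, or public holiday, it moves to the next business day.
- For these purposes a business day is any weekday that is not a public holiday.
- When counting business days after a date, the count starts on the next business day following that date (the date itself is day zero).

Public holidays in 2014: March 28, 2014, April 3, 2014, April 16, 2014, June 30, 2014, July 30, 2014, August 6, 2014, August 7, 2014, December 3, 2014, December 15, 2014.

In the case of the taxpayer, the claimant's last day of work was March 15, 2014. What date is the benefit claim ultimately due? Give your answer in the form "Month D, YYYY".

April 8, 2014

15 business days after March 15, 2014, excluding weekends and holidays, is April 8, 2014.
April 8, 2014 (Tuesday) is already a business day.
Final deadline: April 8, 2014.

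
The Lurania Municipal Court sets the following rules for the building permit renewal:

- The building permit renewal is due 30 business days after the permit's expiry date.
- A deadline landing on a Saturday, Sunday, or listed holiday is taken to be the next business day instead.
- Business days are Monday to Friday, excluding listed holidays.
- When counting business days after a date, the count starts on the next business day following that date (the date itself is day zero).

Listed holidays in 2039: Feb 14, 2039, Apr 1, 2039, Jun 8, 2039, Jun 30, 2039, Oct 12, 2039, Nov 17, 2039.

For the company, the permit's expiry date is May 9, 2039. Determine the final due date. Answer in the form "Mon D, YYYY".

Jun 21, 2039

30 business days after May 9, 2039, excluding weekends and holidays, is Jun 21, 2039.
Jun 21, 2039 falls on a Tuesday, which is a business day, so no adjustment is needed.
So the filing is due Jun 21, 2039.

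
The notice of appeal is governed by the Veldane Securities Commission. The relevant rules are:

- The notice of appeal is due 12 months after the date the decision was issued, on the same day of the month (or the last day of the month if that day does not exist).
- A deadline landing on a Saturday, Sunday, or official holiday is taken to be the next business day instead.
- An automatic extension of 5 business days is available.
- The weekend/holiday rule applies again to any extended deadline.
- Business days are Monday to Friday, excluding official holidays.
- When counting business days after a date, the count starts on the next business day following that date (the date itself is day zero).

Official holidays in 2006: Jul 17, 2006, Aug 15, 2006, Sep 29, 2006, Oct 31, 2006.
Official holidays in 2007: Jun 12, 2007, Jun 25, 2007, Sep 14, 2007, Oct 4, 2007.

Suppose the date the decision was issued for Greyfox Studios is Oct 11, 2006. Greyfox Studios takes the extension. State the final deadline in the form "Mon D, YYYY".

12 months after Oct 11, 2006, on the same day of the month, is Oct 11, 2007.
Since Oct 11, 2007 is a Thursday and not a holiday, the date is unchanged.
Applying the 5-business-day extension: 5 business days after Oct 11, 2007 is Oct 18, 2007.
Oct 18, 2007 falls on a Thursday, which is a business day, so no adjustment is needed.
Deadline: Oct 18, 2007.

Oct 18, 2007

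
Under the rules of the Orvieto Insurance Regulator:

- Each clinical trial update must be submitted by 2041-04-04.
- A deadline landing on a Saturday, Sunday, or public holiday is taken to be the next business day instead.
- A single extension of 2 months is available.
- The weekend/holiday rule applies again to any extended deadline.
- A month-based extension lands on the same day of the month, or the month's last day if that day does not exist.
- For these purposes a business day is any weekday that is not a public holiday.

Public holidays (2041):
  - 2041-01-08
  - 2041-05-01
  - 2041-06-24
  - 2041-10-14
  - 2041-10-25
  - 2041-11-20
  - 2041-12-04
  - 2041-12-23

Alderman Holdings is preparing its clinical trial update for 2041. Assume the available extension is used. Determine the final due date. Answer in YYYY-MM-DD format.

2041-06-04

The stated deadline is 2041-04-04.
2041-04-04 (Thursday) is already a business day.
The 2 months extension carries 2041-04-04 to 2041-06-04.
2041-06-04 (Tuesday) is already a business day.
Final deadline: 2041-06-04.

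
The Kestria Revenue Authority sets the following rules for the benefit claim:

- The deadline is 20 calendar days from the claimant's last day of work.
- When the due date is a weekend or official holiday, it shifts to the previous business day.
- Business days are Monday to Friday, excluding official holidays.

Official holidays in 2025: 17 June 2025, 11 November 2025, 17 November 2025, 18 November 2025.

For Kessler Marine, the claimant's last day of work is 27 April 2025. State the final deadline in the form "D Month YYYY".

16 May 2025

From 27 April 2025, 20 calendar days later is 17 May 2025.
17 May 2025 is a Saturday; the preceding business day is 16 May 2025 (Friday).
So the filing is due 16 May 2025.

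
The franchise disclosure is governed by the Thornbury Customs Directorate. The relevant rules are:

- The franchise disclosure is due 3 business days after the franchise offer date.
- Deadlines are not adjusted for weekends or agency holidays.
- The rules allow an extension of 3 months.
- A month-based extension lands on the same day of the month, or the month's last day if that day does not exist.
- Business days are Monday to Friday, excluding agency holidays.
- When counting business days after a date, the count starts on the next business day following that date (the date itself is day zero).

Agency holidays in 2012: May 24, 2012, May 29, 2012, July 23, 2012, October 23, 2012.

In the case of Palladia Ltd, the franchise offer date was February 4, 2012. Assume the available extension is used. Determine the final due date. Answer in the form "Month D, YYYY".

3 business days after February 4, 2012, excluding weekends and holidays, is February 8, 2012.
February 8, 2012 is a Wednesday; no weekend or holiday adjustment applies.
Applying the 3 months extension: 3 months after February 8, 2012 is May 8, 2012.
May 8, 2012 falls on a Tuesday. The rules make no weekend/holiday allowance, so it remains May 8, 2012.
So the filing is due May 8, 2012.

May 8, 2012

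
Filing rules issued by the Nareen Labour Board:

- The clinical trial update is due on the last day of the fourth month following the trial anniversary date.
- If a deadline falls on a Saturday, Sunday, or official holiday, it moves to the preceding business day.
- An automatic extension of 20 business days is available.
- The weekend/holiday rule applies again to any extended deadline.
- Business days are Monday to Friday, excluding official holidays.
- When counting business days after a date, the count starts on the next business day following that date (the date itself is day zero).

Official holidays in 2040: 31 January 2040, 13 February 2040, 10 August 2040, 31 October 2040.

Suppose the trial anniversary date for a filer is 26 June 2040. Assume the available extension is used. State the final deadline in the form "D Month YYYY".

4 months after 26 June 2040 is October 2040; that month ends on 31 October 2040.
31 October 2040 falls on a listed holiday. Rolling to the preceding business day gives 30 October 2040, a Tuesday.
Applying the 20-business-day extension: 20 business days after 30 October 2040 is 28 November 2040.
Since 28 November 2040 is a Wednesday and not a holiday, the date is unchanged.
So the filing is due 28 November 2040.

28 November 2040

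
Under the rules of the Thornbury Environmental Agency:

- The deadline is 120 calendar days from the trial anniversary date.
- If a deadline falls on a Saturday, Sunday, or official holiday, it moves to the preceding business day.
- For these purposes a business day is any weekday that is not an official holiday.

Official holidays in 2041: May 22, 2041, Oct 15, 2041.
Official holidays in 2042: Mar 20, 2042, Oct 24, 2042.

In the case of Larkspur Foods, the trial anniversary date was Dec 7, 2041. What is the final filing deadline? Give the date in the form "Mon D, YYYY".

Apr 4, 2042

From Dec 7, 2041, 120 calendar days later is Apr 6, 2042.
Apr 6, 2042 is a Sunday; the preceding business day is Apr 4, 2042 (Friday).
Final deadline: Apr 4, 2042.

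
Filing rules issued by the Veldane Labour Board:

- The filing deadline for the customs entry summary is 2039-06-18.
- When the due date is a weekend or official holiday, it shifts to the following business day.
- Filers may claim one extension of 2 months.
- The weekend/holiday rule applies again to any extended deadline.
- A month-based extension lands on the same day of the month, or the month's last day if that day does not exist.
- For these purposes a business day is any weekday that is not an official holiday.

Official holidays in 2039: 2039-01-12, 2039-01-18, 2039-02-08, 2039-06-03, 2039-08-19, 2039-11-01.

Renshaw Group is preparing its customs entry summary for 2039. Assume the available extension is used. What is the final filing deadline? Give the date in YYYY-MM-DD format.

2039-08-22

The stated deadline is 2039-06-18.
Because 2039-06-18 is a Saturday, the deadline becomes 2039-06-20 (Monday).
Add 2 months to 2039-06-20: 2039-08-20.
2039-08-20 is a Saturday; the next business day is 2039-08-22 (Monday).
So the filing is due 2039-08-22.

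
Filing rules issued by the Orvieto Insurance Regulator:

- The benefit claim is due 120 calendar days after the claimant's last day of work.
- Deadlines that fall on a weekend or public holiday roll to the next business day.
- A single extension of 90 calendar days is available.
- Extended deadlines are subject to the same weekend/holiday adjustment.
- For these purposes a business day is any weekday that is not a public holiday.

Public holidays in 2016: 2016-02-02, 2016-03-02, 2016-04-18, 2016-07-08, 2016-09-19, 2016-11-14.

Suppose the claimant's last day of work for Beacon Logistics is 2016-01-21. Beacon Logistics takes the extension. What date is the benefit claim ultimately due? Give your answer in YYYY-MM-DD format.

2016-08-18

Trigger date 2016-01-21 + 120 calendar days = 2016-05-20.
2016-05-20 is a Friday and not a listed holiday, so it stands.
The 90-calendar-day extension moves the deadline from 2016-05-20 to 2016-08-18.
2016-08-18 (Thursday) is already a business day.
Deadline: 2016-08-18.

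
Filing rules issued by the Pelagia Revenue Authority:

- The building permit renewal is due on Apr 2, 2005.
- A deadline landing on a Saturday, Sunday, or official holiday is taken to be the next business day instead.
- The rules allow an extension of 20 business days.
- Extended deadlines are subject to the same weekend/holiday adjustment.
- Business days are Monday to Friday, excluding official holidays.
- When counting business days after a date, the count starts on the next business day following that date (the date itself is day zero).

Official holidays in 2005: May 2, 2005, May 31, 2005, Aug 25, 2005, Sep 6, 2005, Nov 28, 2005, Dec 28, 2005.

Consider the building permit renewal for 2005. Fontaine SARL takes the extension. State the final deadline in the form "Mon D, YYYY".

May 3, 2005

The statutory due date is Apr 2, 2005.
Apr 2, 2005 falls on a Saturday. Rolling to the next business day gives Apr 4, 2005, a Monday.
Applying the 20-business-day extension: 20 business days after Apr 4, 2005 is May 3, 2005.
May 3, 2005 is a Tuesday and not a listed holiday, so it stands.
Deadline: May 3, 2005.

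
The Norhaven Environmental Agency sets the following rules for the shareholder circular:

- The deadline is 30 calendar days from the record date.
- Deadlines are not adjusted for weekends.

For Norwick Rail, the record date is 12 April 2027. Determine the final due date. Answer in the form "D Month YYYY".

Adding 30 calendar days to 12 April 2027 gives 12 May 2027.
No adjustment is made for weekends or holidays, so 12 May 2027 stands.
So the filing is due 12 May 2027.

12 May 2027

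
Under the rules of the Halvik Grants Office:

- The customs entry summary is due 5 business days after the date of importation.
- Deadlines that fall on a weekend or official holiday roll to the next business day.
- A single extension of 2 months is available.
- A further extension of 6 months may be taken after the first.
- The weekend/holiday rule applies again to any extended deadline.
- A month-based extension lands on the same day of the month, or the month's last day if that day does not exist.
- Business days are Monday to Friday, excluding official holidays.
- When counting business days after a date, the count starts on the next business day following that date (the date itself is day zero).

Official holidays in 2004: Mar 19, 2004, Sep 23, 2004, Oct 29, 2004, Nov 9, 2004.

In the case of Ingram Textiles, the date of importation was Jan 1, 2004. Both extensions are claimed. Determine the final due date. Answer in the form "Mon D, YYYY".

Sep 8, 2004

Starting the day after Jan 1, 2004 and counting 5 business days lands on Jan 8, 2004.
Jan 8, 2004 (Thursday) is already a business day.
Add 2 months to Jan 8, 2004: Mar 8, 2004.
Mar 8, 2004 (Monday) is already a business day.
The 6 months extension carries Mar 8, 2004 to Sep 8, 2004.
Since Sep 8, 2004 is a Wednesday and not a holiday, the date is unchanged.
The final due date is Sep 8, 2004.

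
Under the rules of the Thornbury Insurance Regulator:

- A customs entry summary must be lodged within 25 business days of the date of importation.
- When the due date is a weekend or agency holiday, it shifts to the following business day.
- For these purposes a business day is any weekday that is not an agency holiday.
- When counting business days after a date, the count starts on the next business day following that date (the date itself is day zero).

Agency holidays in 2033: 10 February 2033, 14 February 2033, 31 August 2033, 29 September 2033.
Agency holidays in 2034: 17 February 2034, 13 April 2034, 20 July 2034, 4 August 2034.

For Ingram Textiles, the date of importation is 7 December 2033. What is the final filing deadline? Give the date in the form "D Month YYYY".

11 January 2034

Counting 25 business days after 7 December 2033 (skipping weekends and listed holidays) reaches 11 January 2034.
11 January 2034 (Wednesday) is already a business day.
The final due date is 11 January 2034.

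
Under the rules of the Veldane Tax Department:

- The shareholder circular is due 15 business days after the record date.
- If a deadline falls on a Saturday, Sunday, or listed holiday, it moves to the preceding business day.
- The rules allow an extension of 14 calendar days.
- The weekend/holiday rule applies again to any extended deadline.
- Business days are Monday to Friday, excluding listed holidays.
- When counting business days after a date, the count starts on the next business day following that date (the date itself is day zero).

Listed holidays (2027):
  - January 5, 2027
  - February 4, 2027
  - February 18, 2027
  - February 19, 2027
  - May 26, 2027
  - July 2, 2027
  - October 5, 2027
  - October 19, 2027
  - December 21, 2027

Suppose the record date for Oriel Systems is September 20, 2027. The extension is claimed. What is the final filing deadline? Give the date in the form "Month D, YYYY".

15 business days after September 20, 2027, excluding weekends and holidays, is October 12, 2027.
October 12, 2027 (Tuesday) is already a business day.
With the 14-day extension, October 12, 2027 becomes October 26, 2027.
October 26, 2027 (Tuesday) is already a business day.
So the filing is due October 26, 2027.

October 26, 2027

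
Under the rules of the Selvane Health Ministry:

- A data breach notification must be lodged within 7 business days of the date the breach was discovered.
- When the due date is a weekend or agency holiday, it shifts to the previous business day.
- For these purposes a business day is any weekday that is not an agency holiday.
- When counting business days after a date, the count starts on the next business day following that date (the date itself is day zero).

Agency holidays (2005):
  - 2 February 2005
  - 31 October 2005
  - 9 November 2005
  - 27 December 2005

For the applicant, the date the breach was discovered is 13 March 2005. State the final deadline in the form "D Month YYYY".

Starting the day after 13 March 2005 and counting 7 business days lands on 22 March 2005.
Since 22 March 2005 is a Tuesday and not a holiday, the date is unchanged.
Final deadline: 22 March 2005.

22 March 2005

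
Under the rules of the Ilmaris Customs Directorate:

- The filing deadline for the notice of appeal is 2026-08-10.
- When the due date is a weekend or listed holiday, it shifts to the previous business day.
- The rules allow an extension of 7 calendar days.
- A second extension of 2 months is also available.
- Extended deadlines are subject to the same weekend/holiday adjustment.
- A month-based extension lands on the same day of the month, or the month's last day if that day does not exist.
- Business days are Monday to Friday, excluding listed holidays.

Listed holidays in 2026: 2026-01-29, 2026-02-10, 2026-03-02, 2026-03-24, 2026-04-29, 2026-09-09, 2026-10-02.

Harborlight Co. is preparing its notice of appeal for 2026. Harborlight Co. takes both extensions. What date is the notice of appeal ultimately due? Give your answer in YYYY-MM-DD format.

Start from the fixed due date, 2026-08-10.
2026-08-10 (Monday) is already a business day.
The 7-calendar-day extension moves the deadline from 2026-08-10 to 2026-08-17.
2026-08-17 (Monday) is already a business day.
Applying the 2 months extension: 2 months after 2026-08-17 is 2026-10-17.
Because 2026-10-17 is a Saturday, the deadline becomes 2026-10-16 (Friday).
Final deadline: 2026-10-16.

2026-10-16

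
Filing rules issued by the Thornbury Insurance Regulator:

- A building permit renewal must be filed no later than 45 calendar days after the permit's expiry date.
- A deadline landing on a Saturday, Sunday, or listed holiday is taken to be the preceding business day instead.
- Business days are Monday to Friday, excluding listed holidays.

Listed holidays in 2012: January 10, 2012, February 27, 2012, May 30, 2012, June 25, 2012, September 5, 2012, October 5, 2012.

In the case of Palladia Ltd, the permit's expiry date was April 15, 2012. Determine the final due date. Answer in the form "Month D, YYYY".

May 29, 2012

From April 15, 2012, 45 calendar days later is May 30, 2012.
May 30, 2012 is a listed holiday; the preceding business day is May 29, 2012 (Tuesday).
Deadline: May 29, 2012.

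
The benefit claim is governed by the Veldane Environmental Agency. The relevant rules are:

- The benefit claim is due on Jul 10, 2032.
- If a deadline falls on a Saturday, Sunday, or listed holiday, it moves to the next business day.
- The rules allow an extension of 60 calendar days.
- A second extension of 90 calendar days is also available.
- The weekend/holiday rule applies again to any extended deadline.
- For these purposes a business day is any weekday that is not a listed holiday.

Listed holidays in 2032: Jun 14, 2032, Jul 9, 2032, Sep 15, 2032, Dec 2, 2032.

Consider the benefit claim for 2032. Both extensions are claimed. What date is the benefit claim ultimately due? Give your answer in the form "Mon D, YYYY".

The statutory due date is Jul 10, 2032.
Jul 10, 2032 is a Saturday, so it moves to the next business day, Jul 12, 2032 (Monday).
Add the 60 calendar-day extension to Jul 12, 2032: Sep 10, 2032.
Sep 10, 2032 (Friday) is already a business day.
With the 90-day extension, Sep 10, 2032 becomes Dec 9, 2032.
Since Dec 9, 2032 is a Thursday and not a holiday, the date is unchanged.
Final deadline: Dec 9, 2032.

Dec 9, 2032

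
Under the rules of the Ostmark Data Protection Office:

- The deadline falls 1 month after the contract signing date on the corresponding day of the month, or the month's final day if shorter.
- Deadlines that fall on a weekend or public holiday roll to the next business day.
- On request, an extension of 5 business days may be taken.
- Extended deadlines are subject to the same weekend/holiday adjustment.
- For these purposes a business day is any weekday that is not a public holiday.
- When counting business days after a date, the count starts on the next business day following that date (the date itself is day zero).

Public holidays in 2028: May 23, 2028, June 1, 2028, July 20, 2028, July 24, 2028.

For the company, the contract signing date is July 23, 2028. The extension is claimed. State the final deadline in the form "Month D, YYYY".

1 month after July 23, 2028, on the same day of the month, is August 23, 2028.
August 23, 2028 is a Wednesday and not a listed holiday, so it stands.
The 5-business-day extension runs from August 23, 2028 to August 30, 2028.
August 30, 2028 (Wednesday) is already a business day.
So the filing is due August 30, 2028.

August 30, 2028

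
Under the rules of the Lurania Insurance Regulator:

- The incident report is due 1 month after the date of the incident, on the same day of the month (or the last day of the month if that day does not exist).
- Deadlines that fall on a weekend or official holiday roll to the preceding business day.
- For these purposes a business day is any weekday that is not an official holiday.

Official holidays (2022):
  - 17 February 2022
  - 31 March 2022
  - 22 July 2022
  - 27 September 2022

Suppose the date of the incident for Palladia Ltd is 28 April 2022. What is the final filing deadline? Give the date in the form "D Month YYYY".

27 May 2022

1 month after 28 April 2022, on the same day of the month, is 28 May 2022.
28 May 2022 is a Saturday, so it moves to the preceding business day, 27 May 2022 (Friday).
Final deadline: 27 May 2022.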